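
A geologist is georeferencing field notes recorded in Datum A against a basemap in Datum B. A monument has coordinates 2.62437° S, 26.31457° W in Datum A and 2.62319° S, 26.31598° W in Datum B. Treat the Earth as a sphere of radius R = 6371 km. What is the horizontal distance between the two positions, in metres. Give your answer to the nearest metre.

Δφ = -2.62319° − -2.62437° = +0.00118°; Δλ = -26.31598° − -26.31457° = -0.00141°.
1° along a meridian = πR/180 = 111195 m.
ΔN = Δφ × 111195 = 131.2 m; ΔE = Δλ × 111195 × cos(-2.62437°) = -0.00141 × 111195 × 0.998951 = -156.6 m.
Distance = √(ΔE² + ΔN²) = √((-156.6)² + 131.2²) = 204.3 m.

204 m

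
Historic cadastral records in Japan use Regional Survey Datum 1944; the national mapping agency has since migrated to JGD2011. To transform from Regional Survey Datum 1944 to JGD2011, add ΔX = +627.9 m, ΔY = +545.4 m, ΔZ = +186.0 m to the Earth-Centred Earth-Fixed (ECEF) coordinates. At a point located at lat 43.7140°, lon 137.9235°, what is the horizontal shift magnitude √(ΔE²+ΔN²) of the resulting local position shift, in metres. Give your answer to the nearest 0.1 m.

The local east axis at (φ, λ) is (−sin λ, cos λ, 0), so ΔE = −sin(137.9235°)·627.9 + cos(137.9235°)·545.4 = -825.59 m.
The local north axis is (−sin φ cos λ, −sin φ sin λ, cos φ), giving ΔN = 322.074 − 252.571 + 134.440 = 203.94 m.
Horizontal magnitude = √(ΔE² + ΔN²) = √((-825.59)² + 203.94²) = 850.41 m.

850.4 m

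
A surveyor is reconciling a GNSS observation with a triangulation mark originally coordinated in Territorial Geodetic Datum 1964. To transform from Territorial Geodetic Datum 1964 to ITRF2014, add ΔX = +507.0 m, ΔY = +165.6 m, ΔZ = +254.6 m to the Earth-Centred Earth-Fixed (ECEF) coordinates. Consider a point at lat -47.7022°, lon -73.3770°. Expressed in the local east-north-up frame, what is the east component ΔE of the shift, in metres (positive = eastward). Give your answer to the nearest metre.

ΔE = 533 m

At φ = -47.7022°, λ = -73.3770°: sin φ = -0.739657, cos φ = 0.672984, sin λ = -0.958208, cos λ = 0.286073.
ΔE = −sin λ·ΔX + cos λ·ΔY = −(-0.958208)·(507.0) + (0.286073)·(165.6) = 533.19 m.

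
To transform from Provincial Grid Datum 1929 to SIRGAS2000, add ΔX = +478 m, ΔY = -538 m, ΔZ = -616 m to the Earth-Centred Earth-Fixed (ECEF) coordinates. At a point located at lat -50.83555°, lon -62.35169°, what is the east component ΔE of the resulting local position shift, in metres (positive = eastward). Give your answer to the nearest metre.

At φ = -50.83555°, λ = -62.35169°: sin φ = -0.775336, cos φ = 0.631548, sin λ = -0.885813, cos λ = 0.464043.
ΔE = −sin λ·ΔX + cos λ·ΔY = −(-0.885813)·(478) + (0.464043)·(-538) = 173.76 m.

ΔE = 174 m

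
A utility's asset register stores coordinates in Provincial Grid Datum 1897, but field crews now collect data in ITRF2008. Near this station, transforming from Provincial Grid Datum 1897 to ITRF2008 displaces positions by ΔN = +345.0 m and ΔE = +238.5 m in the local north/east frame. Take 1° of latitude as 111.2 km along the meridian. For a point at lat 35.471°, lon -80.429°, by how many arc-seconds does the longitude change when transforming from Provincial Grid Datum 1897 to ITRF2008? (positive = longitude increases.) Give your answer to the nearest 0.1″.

At latitude 35.471°, cos φ = 0.814409.
1° of longitude at this latitude = 111.2 × cos φ = 90.56 km, so Δλ = 238.5 / 90562.3 = 0.0026335° = 9.481″.

Δλ = 9.5″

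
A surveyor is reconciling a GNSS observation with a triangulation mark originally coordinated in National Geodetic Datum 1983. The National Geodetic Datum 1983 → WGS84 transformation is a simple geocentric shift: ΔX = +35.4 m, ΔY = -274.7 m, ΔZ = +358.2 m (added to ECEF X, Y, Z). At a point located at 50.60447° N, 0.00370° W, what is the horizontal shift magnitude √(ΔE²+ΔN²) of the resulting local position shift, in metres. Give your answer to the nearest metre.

340 m

The local east axis at (φ, λ) is (−sin λ, cos λ, 0), so ΔE = −sin(-0.00370°)·35.4 + cos(-0.00370°)·(-274.7) = -274.70 m.
The local north axis is (−sin φ cos λ, −sin φ sin λ, cos φ), giving ΔN = -27.357 − 0.014 + 227.339 = 199.97 m.
Horizontal magnitude = √(ΔE² + ΔN²) = √((-274.70)² + 199.97²) = 339.77 m.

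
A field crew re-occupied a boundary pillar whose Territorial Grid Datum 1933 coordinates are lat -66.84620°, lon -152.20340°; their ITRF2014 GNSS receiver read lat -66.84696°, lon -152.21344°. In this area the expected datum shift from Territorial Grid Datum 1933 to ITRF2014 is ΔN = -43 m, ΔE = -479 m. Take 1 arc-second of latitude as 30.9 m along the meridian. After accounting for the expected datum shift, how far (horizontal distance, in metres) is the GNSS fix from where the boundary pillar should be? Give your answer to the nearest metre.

58 m

Observed coordinate differences: Δφ = -0.00076°, Δλ = -0.01004°.
Converting to metres (1° lat = 111240 m, cos φ = 0.393201): observed ΔN = -84.5 m, observed ΔE = -439.1 m.
Subtracting the expected shift leaves a residual of -84.5 − (-43) = -41.5 m north and -439.1 − (-479) = 39.9 m east.
Residual distance = √((-41.5)² + 39.9²) = 57.6 m.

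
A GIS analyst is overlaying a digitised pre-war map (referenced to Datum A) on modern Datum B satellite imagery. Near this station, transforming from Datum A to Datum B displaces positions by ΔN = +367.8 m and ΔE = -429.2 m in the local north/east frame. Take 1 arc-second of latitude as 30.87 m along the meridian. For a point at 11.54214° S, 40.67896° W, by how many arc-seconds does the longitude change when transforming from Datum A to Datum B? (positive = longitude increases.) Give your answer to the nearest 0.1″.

At latitude -11.54214°, cos φ = 0.979778.
1″ of longitude at this latitude = 30.87 × cos φ = 30.2457 m, so Δλ = -429.2 / 30.2457 = -14.190″.

Δλ = -14.2″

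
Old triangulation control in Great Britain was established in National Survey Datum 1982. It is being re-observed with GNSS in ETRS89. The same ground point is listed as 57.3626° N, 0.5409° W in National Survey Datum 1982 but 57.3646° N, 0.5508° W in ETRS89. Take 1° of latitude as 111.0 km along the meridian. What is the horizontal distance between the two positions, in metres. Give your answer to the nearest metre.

633 m

Δφ = 57.3646° − 57.3626° = +0.0020°; Δλ = -0.5508° − -0.5409° = -0.0099°.
ΔN = Δφ × 111000 = 222.0 m; ΔE = Δλ × 111000 × cos(57.3626°) = -0.0099 × 111000 × 0.539321 = -592.7 m.
Distance = √(ΔE² + ΔN²) = √((-592.7)² + 222.0²) = 632.9 m.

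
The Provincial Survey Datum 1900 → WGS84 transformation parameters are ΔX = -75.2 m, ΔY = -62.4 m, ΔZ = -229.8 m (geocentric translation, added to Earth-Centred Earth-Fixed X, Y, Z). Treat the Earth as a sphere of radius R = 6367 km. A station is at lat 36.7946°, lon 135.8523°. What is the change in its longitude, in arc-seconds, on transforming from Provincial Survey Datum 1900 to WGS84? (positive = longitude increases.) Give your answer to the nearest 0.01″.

sin φ = 0.598948, cos φ = 0.800788, sin λ = 0.696510, cos λ = -0.717547.
East component: ΔE = −sin λ·ΔX + cos λ·ΔY = −(0.696510)(-75.2) + (-0.717547)(-62.4) = 97.15 m.
1° of latitude spans πR/180 = 111125 m; at latitude φ, 1° of longitude spans that × cos φ = 88987.6 m, so Δλ = 97.15 / 88987.6 × 3600 = 3.930″.

Δλ = 3.93″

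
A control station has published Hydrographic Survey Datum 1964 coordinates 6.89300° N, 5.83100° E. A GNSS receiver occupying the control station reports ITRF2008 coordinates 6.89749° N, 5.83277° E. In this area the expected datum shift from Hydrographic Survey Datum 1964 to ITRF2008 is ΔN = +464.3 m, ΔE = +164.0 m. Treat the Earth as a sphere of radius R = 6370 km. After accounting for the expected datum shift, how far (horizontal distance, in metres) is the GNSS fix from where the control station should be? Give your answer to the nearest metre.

Observed coordinate differences: Δφ = +0.00449°, Δλ = +0.00177°.
Converting to metres (1° lat = 111177 m, cos φ = 0.992772): observed ΔN = 499.2 m, observed ΔE = 195.4 m.
Subtracting the expected shift leaves a residual of 499.2 − (464.3) = 34.9 m north and 195.4 − (164.0) = 31.4 m east.
Residual distance = √(34.9² + 31.4²) = 46.9 m.

47 m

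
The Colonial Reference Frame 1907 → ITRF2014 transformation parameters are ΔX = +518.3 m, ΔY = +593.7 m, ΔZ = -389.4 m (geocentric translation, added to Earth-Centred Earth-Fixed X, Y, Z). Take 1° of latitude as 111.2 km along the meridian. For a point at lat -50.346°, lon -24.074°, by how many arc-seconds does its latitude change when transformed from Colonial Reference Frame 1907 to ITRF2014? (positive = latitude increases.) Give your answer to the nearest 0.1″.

sin φ = -0.769912, cos φ = 0.638150, sin λ = -0.407916, cos λ = 0.913019.
North component: ΔN = −sin φ cos λ·ΔX − sin φ sin λ·ΔY + cos φ·ΔZ = −(-0.769912)(0.913019)(518.3) − (-0.769912)(-0.407916)(593.7) + (0.638150)(-389.4) = -70.62 m.
1° of latitude spans 111200 m, so Δφ = -70.62 / 111200 × 3600 = -2.286″.

Δφ = -2.3″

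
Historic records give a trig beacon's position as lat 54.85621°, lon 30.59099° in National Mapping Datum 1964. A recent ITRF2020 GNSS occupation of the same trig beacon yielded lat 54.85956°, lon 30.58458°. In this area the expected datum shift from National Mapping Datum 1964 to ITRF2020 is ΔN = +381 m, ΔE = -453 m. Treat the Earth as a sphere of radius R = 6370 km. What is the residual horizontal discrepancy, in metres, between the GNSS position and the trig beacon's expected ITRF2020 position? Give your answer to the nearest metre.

44 m

Observed coordinate differences: Δφ = +0.00335°, Δλ = -0.00641°.
Converting to metres (1° lat = 111177 m, cos φ = 0.575630): observed ΔN = 372.4 m, observed ΔE = -410.2 m.
Subtracting the expected shift leaves a residual of 372.4 − (381) = -8.6 m north and -410.2 − (-453) = 42.8 m east.
Residual distance = √((-8.6)² + 42.8²) = 43.6 m.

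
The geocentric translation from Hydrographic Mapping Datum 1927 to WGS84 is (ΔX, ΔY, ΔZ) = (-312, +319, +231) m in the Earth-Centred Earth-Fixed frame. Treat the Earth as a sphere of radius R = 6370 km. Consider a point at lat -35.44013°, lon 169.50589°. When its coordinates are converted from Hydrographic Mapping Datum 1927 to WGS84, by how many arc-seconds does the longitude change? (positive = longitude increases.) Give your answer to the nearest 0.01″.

sin φ = -0.579852, cos φ = 0.814722, sin λ = 0.182134, cos λ = -0.983274.
East component: ΔE = −sin λ·ΔX + cos λ·ΔY = −(0.182134)(-312) + (-0.983274)(319) = -256.84 m.
1° of latitude spans πR/180 = 111177 m; at latitude φ, 1° of longitude spans that × cos φ = 90578.7 m, so Δλ = -256.84 / 90578.7 × 3600 = -10.208″.

Δλ = -10.21″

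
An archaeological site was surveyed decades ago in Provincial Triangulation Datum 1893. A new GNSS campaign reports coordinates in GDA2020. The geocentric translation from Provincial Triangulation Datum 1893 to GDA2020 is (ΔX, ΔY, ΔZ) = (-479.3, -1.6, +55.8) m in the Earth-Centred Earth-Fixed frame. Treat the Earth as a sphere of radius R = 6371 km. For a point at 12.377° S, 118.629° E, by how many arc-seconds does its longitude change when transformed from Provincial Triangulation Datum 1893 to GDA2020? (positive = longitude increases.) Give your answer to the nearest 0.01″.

sin φ = -0.214343, cos φ = 0.976758, sin λ = 0.877741, cos λ = -0.479136.
East component: ΔE = −sin λ·ΔX + cos λ·ΔY = −(0.877741)(-479.3) + (-0.479136)(-1.6) = 421.47 m.
1° of latitude spans πR/180 = 111195 m; at latitude φ, 1° of longitude spans that × cos φ = 108610.6 m, so Δλ = 421.47 / 108610.6 × 3600 = 13.970″.

Δλ = 13.97″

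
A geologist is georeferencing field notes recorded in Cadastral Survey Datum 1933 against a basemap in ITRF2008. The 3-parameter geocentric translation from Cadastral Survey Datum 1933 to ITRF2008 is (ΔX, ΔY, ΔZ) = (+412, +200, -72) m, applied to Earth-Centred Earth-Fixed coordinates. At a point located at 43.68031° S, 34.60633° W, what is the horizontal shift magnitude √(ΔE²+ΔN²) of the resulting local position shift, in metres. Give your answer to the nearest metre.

At φ = -43.68031°, λ = -34.60633°: sin φ = -0.690634, cos φ = 0.723205, sin λ = -0.567935, cos λ = 0.823074.
ΔE = −sin λ·ΔX + cos λ·ΔY = −(-0.567935)·(412) + (0.823074)·(200) = 398.60 m.
ΔN = −sin φ cos λ·ΔX − sin φ sin λ·ΔY + cos φ·ΔZ = −(-0.690634)(0.823074)(412) − (-0.690634)(-0.567935)(200) + (0.723205)(-72) = 103.68 m.
Horizontal magnitude = √(ΔE² + ΔN²) = √(398.60² + 103.68²) = 411.87 m.

412 m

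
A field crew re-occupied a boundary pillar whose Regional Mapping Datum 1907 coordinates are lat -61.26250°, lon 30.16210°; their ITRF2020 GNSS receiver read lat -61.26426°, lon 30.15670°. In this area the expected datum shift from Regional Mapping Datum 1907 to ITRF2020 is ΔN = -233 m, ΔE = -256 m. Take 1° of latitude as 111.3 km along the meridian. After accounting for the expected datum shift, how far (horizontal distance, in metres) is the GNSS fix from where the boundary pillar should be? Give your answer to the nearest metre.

Observed coordinate differences: Δφ = -0.00176°, Δλ = -0.00540°.
Converting to metres (1° lat = 111300 m, cos φ = 0.480797): observed ΔN = -195.9 m, observed ΔE = -289.0 m.
Subtracting the expected shift leaves a residual of -195.9 − (-233) = 37.1 m north and -289.0 − (-256) = -33.0 m east.
Residual distance = √(37.1² + (-33.0)²) = 49.6 m.

50 m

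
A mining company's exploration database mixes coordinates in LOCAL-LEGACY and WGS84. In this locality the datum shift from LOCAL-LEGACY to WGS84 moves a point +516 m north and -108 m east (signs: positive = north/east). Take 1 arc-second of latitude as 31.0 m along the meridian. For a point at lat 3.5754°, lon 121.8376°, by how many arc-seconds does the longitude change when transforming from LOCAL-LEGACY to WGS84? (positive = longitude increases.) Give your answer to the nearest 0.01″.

At latitude 3.5754°, cos φ = 0.998054.
1″ of longitude at this latitude = 31.00 × cos φ = 30.9397 m, so Δλ = -108.0 / 30.9397 = -3.491″.

Δλ = -3.49″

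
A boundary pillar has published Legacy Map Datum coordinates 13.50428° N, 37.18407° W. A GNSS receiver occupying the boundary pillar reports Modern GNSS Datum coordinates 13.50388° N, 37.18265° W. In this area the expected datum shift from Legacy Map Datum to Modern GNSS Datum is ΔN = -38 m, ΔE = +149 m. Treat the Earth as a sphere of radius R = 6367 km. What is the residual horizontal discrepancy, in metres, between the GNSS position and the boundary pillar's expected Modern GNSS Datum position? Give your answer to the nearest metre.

8 m

Observed coordinate differences: Δφ = -0.00040°, Δλ = +0.00142°.
Converting to metres (1° lat = 111125 m, cos φ = 0.972352): observed ΔN = -44.5 m, observed ΔE = 153.4 m.
Subtracting the expected shift leaves a residual of -44.5 − (-38) = -6.5 m north and 153.4 − (149) = 4.4 m east.
Residual distance = √((-6.5)² + 4.4²) = 7.8 m.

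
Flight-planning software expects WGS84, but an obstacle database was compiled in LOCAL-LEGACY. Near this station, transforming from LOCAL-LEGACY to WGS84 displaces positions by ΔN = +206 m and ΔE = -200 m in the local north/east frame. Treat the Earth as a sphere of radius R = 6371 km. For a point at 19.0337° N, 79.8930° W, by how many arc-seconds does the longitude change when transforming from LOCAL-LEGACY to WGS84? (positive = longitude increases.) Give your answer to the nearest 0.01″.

Δλ = -6.85″

At latitude 19.0337°, cos φ = 0.945327.
One radian of longitude at latitude φ spans R cos φ, so Δλ = ΔE / (R cos φ) = -200.0 / (6371000 × 0.945327) = -3.3208e-05 rad = -6.850″.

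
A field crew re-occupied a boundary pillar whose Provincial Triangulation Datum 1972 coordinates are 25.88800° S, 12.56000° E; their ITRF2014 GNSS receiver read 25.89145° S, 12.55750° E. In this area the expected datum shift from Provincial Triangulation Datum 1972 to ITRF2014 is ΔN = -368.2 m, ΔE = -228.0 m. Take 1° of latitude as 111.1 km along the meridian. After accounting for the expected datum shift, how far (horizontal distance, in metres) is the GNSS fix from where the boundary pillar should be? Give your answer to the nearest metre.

Observed coordinate differences: Δφ = -0.00345°, Δλ = -0.00250°.
Converting to metres (1° lat = 111100 m, cos φ = 0.899649): observed ΔN = -383.3 m, observed ΔE = -249.9 m.
Subtracting the expected shift leaves a residual of -383.3 − (-368.2) = -15.1 m north and -249.9 − (-228.0) = -21.9 m east.
Residual distance = √((-15.1)² + (-21.9)²) = 26.6 m.

27 m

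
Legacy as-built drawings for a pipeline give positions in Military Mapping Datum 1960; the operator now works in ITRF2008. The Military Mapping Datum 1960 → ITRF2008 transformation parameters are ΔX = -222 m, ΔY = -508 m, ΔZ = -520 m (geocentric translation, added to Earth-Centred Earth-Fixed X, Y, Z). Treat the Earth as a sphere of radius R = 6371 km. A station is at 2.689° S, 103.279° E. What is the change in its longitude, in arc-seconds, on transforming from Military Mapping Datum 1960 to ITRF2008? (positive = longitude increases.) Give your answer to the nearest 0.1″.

sin φ = -0.046915, cos φ = 0.998899, sin λ = 0.973263, cos λ = -0.229693.
East component: ΔE = −sin λ·ΔX + cos λ·ΔY = −(0.973263)(-222) + (-0.229693)(-508) = 332.75 m.
1° of latitude spans πR/180 = 111195 m; at latitude φ, 1° of longitude spans that × cos φ = 111072.5 m, so Δλ = 332.75 / 111072.5 × 3600 = 10.785″.

Δλ = 10.8″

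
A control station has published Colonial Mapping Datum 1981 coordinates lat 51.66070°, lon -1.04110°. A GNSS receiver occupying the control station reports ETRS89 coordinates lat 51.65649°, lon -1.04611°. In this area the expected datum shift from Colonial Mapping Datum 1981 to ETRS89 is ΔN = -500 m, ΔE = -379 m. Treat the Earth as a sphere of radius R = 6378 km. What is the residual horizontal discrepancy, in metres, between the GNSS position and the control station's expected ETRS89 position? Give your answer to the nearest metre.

46 m

Observed coordinate differences: Δφ = -0.00421°, Δλ = -0.00501°.
Converting to metres (1° lat = 111317 m, cos φ = 0.620317): observed ΔN = -468.6 m, observed ΔE = -346.0 m.
Subtracting the expected shift leaves a residual of -468.6 − (-500) = 31.4 m north and -346.0 − (-379) = 33.0 m east.
Residual distance = √(31.4² + 33.0²) = 45.6 m.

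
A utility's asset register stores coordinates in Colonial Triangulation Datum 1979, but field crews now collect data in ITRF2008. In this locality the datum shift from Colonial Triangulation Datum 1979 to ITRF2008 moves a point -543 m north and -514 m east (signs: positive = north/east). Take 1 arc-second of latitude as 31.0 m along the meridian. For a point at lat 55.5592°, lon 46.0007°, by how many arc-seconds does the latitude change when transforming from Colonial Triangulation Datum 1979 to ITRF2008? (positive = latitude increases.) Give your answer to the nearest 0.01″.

1″ of latitude = 31.00 m, so Δφ = -543.0 / 31.00 = -17.516″.

Δφ = -17.52″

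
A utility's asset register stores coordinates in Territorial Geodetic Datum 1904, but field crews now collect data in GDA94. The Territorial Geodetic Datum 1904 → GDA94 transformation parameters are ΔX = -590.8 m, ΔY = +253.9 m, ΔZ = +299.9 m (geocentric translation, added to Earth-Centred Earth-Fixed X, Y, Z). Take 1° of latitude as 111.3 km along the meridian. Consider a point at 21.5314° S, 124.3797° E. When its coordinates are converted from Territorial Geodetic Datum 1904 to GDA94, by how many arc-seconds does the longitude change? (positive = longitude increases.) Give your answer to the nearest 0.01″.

Δλ = 11.97″

sin φ = -0.367011, cos φ = 0.930217, sin λ = 0.825314, cos λ = -0.564675.
East component: ΔE = −sin λ·ΔX + cos λ·ΔY = −(0.825314)(-590.8) + (-0.564675)(253.9) = 344.22 m.
1° of latitude spans 111300 m; at latitude φ, 1° of longitude spans that × cos φ = 103533.1 m, so Δλ = 344.22 / 103533.1 × 3600 = 11.969″.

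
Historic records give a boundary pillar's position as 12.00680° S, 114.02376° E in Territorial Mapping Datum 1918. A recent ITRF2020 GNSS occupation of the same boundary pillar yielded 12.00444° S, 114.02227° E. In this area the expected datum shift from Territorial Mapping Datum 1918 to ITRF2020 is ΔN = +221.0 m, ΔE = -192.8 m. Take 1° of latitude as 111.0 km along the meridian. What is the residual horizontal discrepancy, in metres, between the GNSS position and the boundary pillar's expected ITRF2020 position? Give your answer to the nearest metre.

Observed coordinate differences: Δφ = +0.00236°, Δλ = -0.00149°.
Converting to metres (1° lat = 111000 m, cos φ = 0.978123): observed ΔN = 262.0 m, observed ΔE = -161.8 m.
Subtracting the expected shift leaves a residual of 262.0 − (221.0) = 41.0 m north and -161.8 − (-192.8) = 31.0 m east.
Residual distance = √(41.0² + 31.0²) = 51.4 m.

51 m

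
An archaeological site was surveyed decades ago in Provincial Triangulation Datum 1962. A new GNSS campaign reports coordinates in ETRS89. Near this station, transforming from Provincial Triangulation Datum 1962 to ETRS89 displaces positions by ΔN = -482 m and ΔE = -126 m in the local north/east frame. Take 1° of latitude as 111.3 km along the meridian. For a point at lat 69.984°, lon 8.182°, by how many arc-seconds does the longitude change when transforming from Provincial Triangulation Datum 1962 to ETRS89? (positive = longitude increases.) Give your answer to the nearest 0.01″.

Δλ = -11.91″

At latitude 69.984°, cos φ = 0.342283.
1° of longitude at this latitude = 111.3 × cos φ = 38.10 km, so Δλ = -126.0 / 38096.0 = -0.0033074° = -11.907″.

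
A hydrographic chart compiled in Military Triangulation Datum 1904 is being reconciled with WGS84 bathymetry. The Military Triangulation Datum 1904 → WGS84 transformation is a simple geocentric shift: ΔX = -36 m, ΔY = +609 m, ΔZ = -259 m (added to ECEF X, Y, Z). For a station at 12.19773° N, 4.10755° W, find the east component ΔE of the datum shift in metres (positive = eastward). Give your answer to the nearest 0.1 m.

ΔE = 604.9 m

At φ = 12.19773°, λ = -4.10755°: sin φ = 0.211286, cos φ = 0.977424, sin λ = -0.071629, cos λ = 0.997431.
ΔE = −sin λ·ΔX + cos λ·ΔY = −(-0.071629)·(-36) + (0.997431)·(609) = 604.86 m.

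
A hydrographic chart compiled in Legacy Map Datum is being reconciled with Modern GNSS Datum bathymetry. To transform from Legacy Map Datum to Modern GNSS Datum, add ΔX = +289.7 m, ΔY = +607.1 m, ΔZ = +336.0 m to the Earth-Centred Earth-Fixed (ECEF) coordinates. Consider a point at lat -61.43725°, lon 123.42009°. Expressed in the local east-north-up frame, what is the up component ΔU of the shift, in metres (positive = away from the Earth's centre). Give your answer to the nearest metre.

The local up (radial) axis is (cos φ cos λ, cos φ sin λ, sin φ), giving ΔU = -76.289 + 242.273 − 295.107 = -129.12 m.

ΔU = -129 m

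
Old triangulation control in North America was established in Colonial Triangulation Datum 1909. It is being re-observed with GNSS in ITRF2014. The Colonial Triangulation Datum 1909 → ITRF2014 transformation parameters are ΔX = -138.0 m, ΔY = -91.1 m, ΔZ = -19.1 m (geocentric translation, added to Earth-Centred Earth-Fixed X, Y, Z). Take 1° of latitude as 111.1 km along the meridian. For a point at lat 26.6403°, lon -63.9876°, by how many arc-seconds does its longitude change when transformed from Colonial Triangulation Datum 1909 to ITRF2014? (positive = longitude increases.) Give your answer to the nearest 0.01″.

Δλ = -5.94″

sin φ = 0.448388, cos φ = 0.893839, sin λ = -0.898699, cos λ = 0.438566.
East component: ΔE = −sin λ·ΔX + cos λ·ΔY = −(-0.898699)(-138.0) + (0.438566)(-91.1) = -163.97 m.
1° of latitude spans 111100 m; at latitude φ, 1° of longitude spans that × cos φ = 99305.5 m, so Δλ = -163.97 / 99305.5 × 3600 = -5.944″.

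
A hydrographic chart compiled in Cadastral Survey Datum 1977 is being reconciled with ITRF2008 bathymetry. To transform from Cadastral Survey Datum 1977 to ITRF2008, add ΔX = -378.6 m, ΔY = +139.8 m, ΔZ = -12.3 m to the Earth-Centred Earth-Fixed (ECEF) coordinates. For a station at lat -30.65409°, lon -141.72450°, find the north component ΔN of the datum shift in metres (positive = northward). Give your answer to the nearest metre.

The local north axis is (−sin φ cos λ, −sin φ sin λ, cos φ), giving ΔN = 151.537 − 44.152 − 10.581 = 96.80 m.

ΔN = 97 m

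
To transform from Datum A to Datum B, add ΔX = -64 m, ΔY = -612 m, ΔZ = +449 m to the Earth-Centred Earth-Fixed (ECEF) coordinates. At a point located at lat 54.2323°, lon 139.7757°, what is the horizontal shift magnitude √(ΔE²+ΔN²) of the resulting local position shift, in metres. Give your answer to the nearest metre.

744 m

At φ = 54.2323°, λ = 139.7757°: sin φ = 0.811393, cos φ = 0.584500, sin λ = 0.645782, cos λ = -0.763522.
ΔE = −sin λ·ΔX + cos λ·ΔY = −(0.645782)·(-64) + (-0.763522)·(-612) = 508.61 m.
ΔN = −sin φ cos λ·ΔX − sin φ sin λ·ΔY + cos φ·ΔZ = −(0.811393)(-0.763522)(-64) − (0.811393)(0.645782)(-612) + (0.584500)(449) = 543.47 m.
Horizontal magnitude = √(ΔE² + ΔN²) = √(508.61² + 543.47²) = 744.34 m.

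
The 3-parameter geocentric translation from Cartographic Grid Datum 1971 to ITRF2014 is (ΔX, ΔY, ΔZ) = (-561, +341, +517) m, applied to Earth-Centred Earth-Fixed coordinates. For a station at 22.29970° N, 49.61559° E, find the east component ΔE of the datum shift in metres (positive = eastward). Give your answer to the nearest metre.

ΔE = 648 m

The local east axis at (φ, λ) is (−sin λ, cos λ, 0), so ΔE = −sin(49.61559°)·(-561) + cos(49.61559°)·341 = 648.26 m.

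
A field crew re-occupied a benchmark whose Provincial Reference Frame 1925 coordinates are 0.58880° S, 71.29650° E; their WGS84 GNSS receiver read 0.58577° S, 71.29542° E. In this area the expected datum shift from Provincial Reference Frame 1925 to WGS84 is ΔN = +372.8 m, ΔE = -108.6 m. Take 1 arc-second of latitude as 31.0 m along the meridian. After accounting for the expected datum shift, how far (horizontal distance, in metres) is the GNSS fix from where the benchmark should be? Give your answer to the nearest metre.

37 m

Observed coordinate differences: Δφ = +0.00303°, Δλ = -0.00108°.
Converting to metres (1° lat = 111600 m, cos φ = 0.999947): observed ΔN = 338.1 m, observed ΔE = -120.5 m.
Subtracting the expected shift leaves a residual of 338.1 − (372.8) = -34.7 m north and -120.5 − (-108.6) = -11.9 m east.
Residual distance = √((-34.7)² + (-11.9)²) = 36.6 m.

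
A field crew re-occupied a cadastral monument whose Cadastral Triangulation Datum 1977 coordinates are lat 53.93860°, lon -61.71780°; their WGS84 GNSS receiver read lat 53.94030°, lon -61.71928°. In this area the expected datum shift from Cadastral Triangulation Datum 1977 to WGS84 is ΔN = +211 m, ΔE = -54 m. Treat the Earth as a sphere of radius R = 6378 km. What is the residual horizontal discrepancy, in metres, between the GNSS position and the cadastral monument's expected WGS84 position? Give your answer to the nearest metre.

Observed coordinate differences: Δφ = +0.00170°, Δλ = -0.00148°.
Converting to metres (1° lat = 111317 m, cos φ = 0.588652): observed ΔN = 189.2 m, observed ΔE = -97.0 m.
Subtracting the expected shift leaves a residual of 189.2 − (211) = -21.8 m north and -97.0 − (-54) = -43.0 m east.
Residual distance = √((-21.8)² + (-43.0)²) = 48.2 m.

48 m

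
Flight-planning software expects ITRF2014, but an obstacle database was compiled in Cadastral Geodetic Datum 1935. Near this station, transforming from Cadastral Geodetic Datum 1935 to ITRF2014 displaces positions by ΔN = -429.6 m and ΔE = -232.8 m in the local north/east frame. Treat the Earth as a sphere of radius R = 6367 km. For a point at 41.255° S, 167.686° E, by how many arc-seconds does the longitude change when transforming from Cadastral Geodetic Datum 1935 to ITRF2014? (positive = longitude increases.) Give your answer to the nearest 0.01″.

Δλ = -10.03″

At latitude -41.255°, cos φ = 0.751782.
One radian of longitude at latitude φ spans R cos φ, so Δλ = ΔE / (R cos φ) = -232.8 / (6367000 × 0.751782) = -4.8636e-05 rad = -10.032″.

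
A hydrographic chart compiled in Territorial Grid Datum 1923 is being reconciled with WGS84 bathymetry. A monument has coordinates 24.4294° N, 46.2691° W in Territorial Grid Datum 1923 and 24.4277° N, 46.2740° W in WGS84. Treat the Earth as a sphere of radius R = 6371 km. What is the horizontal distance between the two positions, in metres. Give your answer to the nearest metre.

531 m

Δφ = 24.4277° − 24.4294° = -0.0017°; Δλ = -46.2740° − -46.2691° = -0.0049°.
1° along a meridian = πR/180 = 111195 m.
ΔN = Δφ × 111195 = -189.0 m; ΔE = Δλ × 111195 × cos(24.4294°) = -0.0049 × 111195 × 0.910472 = -496.1 m.
Distance = √(ΔE² + ΔN²) = √((-496.1)² + (-189.0)²) = 530.9 m.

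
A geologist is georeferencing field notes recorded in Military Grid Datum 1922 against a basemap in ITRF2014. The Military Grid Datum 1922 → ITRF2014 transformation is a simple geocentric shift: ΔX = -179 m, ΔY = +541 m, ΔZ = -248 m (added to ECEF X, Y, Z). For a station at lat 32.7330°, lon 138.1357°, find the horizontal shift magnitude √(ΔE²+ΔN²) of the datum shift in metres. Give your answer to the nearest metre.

554 m

At φ = 32.7330°, λ = 138.1357°: sin φ = 0.540725, cos φ = 0.841199, sin λ = 0.667369, cos λ = -0.744728.
ΔE = −sin λ·ΔX + cos λ·ΔY = −(0.667369)·(-179) + (-0.744728)·(541) = -283.44 m.
ΔN = −sin φ cos λ·ΔX − sin φ sin λ·ΔY + cos φ·ΔZ = −(0.540725)(-0.744728)(-179) − (0.540725)(0.667369)(541) + (0.841199)(-248) = -475.93 m.
Horizontal magnitude = √(ΔE² + ΔN²) = √((-283.44)² + (-475.93)²) = 553.93 m.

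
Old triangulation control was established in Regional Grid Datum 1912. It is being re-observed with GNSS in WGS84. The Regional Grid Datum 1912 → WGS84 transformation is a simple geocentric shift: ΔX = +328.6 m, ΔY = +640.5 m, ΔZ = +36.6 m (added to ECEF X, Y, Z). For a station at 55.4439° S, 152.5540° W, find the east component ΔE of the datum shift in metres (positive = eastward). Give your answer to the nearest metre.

ΔE = -417 m

At φ = -55.4439°, λ = -152.5540°: sin φ = -0.823571, cos φ = 0.567213, sin λ = -0.460912, cos λ = -0.887446.
ΔE = −sin λ·ΔX + cos λ·ΔY = −(-0.460912)·(328.6) + (-0.887446)·(640.5) = -416.95 m.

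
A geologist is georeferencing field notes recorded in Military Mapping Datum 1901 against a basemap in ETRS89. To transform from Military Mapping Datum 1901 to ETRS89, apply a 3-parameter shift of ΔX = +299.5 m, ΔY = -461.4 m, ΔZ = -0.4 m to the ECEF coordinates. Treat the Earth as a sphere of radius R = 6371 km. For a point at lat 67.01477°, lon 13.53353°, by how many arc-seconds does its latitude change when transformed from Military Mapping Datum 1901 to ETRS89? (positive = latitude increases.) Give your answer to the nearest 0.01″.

Δφ = -5.47″

sin φ = 0.920606, cos φ = 0.390494, sin λ = 0.234014, cos λ = 0.972233.
North component: ΔN = −sin φ cos λ·ΔX − sin φ sin λ·ΔY + cos φ·ΔZ = −(0.920606)(0.972233)(299.5) − (0.920606)(0.234014)(-461.4) + (0.390494)(-0.4) = -168.82 m.
1° of latitude spans πR/180 = 111195 m, so Δφ = -168.82 / 111195 × 3600 = -5.466″.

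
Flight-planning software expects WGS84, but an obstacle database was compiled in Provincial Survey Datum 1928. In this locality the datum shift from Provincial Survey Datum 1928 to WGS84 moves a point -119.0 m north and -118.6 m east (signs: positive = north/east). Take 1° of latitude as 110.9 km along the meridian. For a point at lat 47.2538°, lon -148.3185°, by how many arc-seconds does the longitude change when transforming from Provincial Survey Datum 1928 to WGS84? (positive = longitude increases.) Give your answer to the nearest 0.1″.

At latitude 47.2538°, cos φ = 0.678752.
1° of longitude at this latitude = 110.9 × cos φ = 75.27 km, so Δλ = -118.6 / 75273.6 = -0.0015756° = -5.672″.

Δλ = -5.7″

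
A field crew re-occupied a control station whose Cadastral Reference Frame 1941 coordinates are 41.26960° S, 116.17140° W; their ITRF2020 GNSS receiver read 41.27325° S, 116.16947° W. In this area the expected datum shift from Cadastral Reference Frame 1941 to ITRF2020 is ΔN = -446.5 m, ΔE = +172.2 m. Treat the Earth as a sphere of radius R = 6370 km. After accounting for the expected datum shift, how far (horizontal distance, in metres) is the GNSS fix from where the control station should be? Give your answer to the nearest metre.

42 m

Observed coordinate differences: Δφ = -0.00365°, Δλ = +0.00193°.
Converting to metres (1° lat = 111177 m, cos φ = 0.751614): observed ΔN = -405.8 m, observed ΔE = 161.3 m.
Subtracting the expected shift leaves a residual of -405.8 − (-446.5) = 40.7 m north and 161.3 − (172.2) = -10.9 m east.
Residual distance = √(40.7² + (-10.9)²) = 42.1 m.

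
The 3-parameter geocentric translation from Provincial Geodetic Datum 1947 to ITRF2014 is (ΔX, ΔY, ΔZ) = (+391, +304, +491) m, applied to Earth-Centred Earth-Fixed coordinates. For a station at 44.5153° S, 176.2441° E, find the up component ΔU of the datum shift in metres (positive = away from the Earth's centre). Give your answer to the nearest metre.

At φ = -44.5153°, λ = 176.2441°: sin φ = -0.701100, cos φ = 0.713063, sin λ = 0.065506, cos λ = -0.997852.
ΔU = cos φ cos λ·ΔX + cos φ sin λ·ΔY + sin φ·ΔZ = (0.713063)(-0.997852)(391) + (0.713063)(0.065506)(304) + (-0.701100)(491) = -608.25 m.

ΔU = -608 m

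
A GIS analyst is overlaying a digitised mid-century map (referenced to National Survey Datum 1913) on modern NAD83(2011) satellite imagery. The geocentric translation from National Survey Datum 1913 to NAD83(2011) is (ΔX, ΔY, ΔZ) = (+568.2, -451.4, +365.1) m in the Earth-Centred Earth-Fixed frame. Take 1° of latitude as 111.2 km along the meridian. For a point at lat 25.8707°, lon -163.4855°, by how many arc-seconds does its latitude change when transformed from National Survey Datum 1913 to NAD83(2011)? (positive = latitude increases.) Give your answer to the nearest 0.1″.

sin φ = 0.436342, cos φ = 0.899781, sin λ = -0.284258, cos λ = -0.958748.
North component: ΔN = −sin φ cos λ·ΔX − sin φ sin λ·ΔY + cos φ·ΔZ = −(0.436342)(-0.958748)(568.2) − (0.436342)(-0.284258)(-451.4) + (0.899781)(365.1) = 510.22 m.
1° of latitude spans 111200 m, so Δφ = 510.22 / 111200 × 3600 = 16.518″.

Δφ = 16.5″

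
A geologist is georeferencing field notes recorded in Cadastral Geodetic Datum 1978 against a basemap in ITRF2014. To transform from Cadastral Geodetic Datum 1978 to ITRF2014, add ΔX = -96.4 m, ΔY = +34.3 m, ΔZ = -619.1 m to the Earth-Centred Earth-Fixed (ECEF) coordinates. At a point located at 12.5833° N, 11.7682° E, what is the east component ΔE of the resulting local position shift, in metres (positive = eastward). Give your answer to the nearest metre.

At φ = 12.5833°, λ = 11.7682°: sin φ = 0.217859, cos φ = 0.975980, sin λ = 0.203953, cos λ = 0.978981.
ΔE = −sin λ·ΔX + cos λ·ΔY = −(0.203953)·(-96.4) + (0.978981)·(34.3) = 53.24 m.

ΔE = 53 m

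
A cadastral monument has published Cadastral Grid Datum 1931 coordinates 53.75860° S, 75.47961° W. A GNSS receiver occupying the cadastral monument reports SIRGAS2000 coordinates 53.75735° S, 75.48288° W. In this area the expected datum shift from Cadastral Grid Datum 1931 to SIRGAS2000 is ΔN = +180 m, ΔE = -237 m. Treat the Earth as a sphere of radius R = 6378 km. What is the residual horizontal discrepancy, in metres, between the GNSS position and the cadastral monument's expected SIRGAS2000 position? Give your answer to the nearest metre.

46 m

Observed coordinate differences: Δφ = +0.00125°, Δλ = -0.00327°.
Converting to metres (1° lat = 111317 m, cos φ = 0.591189): observed ΔN = 139.1 m, observed ΔE = -215.2 m.
Subtracting the expected shift leaves a residual of 139.1 − (180) = -40.9 m north and -215.2 − (-237) = 21.8 m east.
Residual distance = √((-40.9)² + 21.8²) = 46.3 m.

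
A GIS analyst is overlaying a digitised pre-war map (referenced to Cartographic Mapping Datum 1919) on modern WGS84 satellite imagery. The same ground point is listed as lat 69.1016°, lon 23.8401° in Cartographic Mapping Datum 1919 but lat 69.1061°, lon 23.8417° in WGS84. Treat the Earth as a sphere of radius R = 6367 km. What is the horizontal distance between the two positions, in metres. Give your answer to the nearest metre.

504 m

Δφ = 69.1061° − 69.1016° = +0.0045°; Δλ = 23.8417° − 23.8401° = +0.0016°.
1° along a meridian = πR/180 = 111125 m.
ΔN = Δφ × 111125 = 500.1 m; ΔE = Δλ × 111125 × cos(69.1016°) = +0.0016 × 111125 × 0.356712 = 63.4 m.
Distance = √(ΔE² + ΔN²) = √(63.4² + 500.1²) = 504.1 m.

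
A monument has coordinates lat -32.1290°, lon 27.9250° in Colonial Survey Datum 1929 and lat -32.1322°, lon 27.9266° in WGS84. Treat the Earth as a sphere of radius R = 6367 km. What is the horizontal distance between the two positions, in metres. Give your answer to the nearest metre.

386 m

Δφ = -32.1322° − -32.1290° = -0.0032°; Δλ = 27.9266° − 27.9250° = +0.0016°.
1° along a meridian = πR/180 = 111125 m.
ΔN = Δφ × 111125 = -355.6 m; ΔE = Δλ × 111125 × cos(-32.1290°) = +0.0016 × 111125 × 0.846853 = 150.6 m.
Distance = √(ΔE² + ΔN²) = √(150.6² + (-355.6)²) = 386.2 m.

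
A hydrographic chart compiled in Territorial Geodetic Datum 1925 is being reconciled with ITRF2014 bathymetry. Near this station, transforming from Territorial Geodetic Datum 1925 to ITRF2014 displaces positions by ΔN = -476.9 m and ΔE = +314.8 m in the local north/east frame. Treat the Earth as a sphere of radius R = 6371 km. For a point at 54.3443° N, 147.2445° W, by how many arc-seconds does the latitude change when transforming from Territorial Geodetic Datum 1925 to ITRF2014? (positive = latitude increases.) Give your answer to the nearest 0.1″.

Δφ = -15.4″

On a sphere of radius R, 1 rad of latitude = R, so Δφ = ΔN / R = -476.9 / 6371000 = -7.4855e-05 rad = -15.440″.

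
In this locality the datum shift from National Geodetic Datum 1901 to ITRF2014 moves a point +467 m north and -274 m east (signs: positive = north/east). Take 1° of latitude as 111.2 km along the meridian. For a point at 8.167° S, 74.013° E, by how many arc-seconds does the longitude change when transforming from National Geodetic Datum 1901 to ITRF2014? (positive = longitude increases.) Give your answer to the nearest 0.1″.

Δλ = -9.0″

At latitude -8.167°, cos φ = 0.989858.
1° of longitude at this latitude = 111.2 × cos φ = 110.07 km, so Δλ = -274.0 / 110072.2 = -0.0024893° = -8.961″.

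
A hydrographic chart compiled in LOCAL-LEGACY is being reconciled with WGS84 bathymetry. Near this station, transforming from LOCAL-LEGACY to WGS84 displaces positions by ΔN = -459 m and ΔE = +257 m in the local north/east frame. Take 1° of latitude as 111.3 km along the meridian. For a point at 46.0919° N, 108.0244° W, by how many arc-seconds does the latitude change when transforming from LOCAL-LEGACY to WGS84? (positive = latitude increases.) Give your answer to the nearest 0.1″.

1° of latitude = 111.3 km, so Δφ = -459.0 / 111300 = -0.0041240° = -14.846″.

Δφ = -14.8″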